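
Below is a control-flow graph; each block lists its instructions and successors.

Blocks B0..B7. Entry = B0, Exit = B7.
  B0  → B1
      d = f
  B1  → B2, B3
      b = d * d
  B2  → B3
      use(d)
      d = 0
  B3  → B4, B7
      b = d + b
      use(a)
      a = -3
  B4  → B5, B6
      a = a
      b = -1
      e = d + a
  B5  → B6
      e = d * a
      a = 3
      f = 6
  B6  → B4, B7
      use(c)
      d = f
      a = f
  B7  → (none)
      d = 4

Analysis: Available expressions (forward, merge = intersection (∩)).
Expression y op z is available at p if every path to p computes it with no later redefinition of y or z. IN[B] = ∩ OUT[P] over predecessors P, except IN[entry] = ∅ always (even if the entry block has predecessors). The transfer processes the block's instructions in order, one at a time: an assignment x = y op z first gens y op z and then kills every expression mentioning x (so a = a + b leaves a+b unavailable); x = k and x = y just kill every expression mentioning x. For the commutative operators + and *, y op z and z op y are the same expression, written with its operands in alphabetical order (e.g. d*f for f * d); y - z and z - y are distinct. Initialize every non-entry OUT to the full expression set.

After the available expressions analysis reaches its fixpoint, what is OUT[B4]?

Fixpoint table:
  B0:   IN={}   OUT={}
  B1:   IN={}   OUT={d*d}
  B2:   IN={d*d}   OUT={}
  B3:   IN={}   OUT={}
  B4:   IN={}   OUT={a+d}
  B5:   IN={a+d}   OUT={}
  B6:   IN={}   OUT={}
  B7:   IN={}   OUT={}

Merge at B4: IN[B4] = OUT[B3] ∩ OUT[B6] = {}
Applying B4's transfer function to that IN value gives OUT[B4] (row B4 above).

Answer: {a+d}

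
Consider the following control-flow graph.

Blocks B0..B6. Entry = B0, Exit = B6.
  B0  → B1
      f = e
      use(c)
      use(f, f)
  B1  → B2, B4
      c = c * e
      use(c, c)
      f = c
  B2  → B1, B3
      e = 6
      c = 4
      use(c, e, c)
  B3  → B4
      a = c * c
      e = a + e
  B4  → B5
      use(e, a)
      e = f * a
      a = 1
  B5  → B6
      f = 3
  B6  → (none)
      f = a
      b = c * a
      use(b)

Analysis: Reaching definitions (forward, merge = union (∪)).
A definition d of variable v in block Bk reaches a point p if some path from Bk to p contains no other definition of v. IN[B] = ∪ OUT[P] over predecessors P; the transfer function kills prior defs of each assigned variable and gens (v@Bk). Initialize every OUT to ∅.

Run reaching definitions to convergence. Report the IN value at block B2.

Converged values:
  B0:  IN={}  OUT={f@B0}
  B1:  IN={c@B2, e@B2, f@B0, f@B1}  OUT={c@B1, e@B2, f@B1}
  B2:  IN={c@B1, e@B2, f@B1}  OUT={c@B2, e@B2, f@B1}
  B3:  IN={c@B2, e@B2, f@B1}  OUT={a@B3, c@B2, e@B3, f@B1}
  B4:  IN={a@B3, c@B1, c@B2, e@B2, e@B3, f@B1}  OUT={a@B4, c@B1, c@B2, e@B4, f@B1}
  B5:  IN={a@B4, c@B1, c@B2, e@B4, f@B1}  OUT={a@B4, c@B1, c@B2, e@B4, f@B5}
  B6:  IN={a@B4, c@B1, c@B2, e@B4, f@B5}  OUT={a@B4, b@B6, c@B1, c@B2, e@B4, f@B6}

Merge at B2: IN[B2] = OUT[B1] = {c@B1, e@B2, f@B1}

Answer: {c@B1, e@B2, f@B1}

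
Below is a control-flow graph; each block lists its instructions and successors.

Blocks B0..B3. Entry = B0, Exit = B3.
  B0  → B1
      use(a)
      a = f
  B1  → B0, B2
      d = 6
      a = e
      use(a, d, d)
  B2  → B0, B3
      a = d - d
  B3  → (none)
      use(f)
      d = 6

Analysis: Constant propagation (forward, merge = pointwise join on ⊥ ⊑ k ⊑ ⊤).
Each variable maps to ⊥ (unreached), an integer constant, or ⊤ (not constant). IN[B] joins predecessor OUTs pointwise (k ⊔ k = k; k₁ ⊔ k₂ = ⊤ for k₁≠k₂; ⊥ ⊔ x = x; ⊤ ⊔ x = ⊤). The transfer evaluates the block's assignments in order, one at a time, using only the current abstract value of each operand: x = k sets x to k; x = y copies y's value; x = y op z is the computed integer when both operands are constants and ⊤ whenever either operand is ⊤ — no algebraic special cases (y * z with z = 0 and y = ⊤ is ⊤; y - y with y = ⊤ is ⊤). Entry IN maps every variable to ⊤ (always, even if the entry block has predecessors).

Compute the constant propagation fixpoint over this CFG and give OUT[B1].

Answer: {a: ⊤, b: ⊤, c: ⊤, d: 6, e: ⊤, f: ⊤}

Working:
Per-block solution:
  B0: | IN=(all ⊤) | OUT=(all ⊤)
  B1: | IN=(all ⊤) | OUT={d:6; rest ⊤}
  B2: | IN={d:6; rest ⊤} | OUT={a:0, d:6; rest ⊤}
  B3: | IN={a:0, d:6; rest ⊤} | OUT={a:0, d:6; rest ⊤}

Merge at B1: IN[B1] = OUT[B0] = {a: ⊤, b: ⊤, c: ⊤, d: ⊤, e: ⊤, f: ⊤}
Applying B1's transfer function to that IN value gives OUT[B1] (row B1 above).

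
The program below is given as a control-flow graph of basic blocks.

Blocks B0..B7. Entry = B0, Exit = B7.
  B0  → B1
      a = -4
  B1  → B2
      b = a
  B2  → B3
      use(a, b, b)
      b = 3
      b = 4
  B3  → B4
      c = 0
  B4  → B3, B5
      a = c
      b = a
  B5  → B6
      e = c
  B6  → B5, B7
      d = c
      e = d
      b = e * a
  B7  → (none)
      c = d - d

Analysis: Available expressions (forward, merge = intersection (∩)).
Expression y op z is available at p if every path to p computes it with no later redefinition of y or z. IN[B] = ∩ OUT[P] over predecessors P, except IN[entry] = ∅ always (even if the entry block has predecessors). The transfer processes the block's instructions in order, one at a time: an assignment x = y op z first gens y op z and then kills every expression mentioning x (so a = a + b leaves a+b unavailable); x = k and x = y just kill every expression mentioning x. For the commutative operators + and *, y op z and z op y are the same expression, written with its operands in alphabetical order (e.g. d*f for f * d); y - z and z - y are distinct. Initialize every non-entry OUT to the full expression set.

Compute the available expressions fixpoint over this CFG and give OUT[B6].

Answer: {a*e}

Trace:
Per-block solution:
  B0:  IN={}  OUT={}
  B1:  IN={}  OUT={}
  B2:  IN={}  OUT={}
  B3:  IN={}  OUT={}
  B4:  IN={}  OUT={}
  B5:  IN={}  OUT={}
  B6:  IN={}  OUT={a*e}
  B7:  IN={a*e}  OUT={a*e, d-d}

Merge at B6: IN[B6] = OUT[B5] = {}
Applying B6's transfer function to that IN value gives OUT[B6] (row B6 above).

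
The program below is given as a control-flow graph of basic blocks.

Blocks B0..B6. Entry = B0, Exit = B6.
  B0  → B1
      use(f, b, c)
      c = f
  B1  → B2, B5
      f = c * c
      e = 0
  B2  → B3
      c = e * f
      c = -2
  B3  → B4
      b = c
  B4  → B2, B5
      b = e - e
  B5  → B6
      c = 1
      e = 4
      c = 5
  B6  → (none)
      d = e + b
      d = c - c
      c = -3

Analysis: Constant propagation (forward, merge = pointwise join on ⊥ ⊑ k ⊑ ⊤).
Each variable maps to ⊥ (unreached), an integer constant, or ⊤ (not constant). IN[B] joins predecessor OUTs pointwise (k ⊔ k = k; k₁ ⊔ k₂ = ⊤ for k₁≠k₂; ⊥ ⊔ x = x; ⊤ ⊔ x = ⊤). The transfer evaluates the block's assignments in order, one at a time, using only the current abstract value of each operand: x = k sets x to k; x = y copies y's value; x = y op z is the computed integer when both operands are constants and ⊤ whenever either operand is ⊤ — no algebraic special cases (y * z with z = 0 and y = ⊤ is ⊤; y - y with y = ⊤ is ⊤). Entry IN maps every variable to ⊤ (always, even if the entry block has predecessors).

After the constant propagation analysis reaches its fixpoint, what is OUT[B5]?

Per-block solution:
  B0:  IN=(all ⊤)  OUT=(all ⊤)
  B1:  IN=(all ⊤)  OUT={e:0; rest ⊤}
  B2:  IN={e:0; rest ⊤}  OUT={c:-2, e:0; rest ⊤}
  B3:  IN={c:-2, e:0; rest ⊤}  OUT={b:-2, c:-2, e:0; rest ⊤}
  B4:  IN={b:-2, c:-2, e:0; rest ⊤}  OUT={b:0, c:-2, e:0; rest ⊤}
  B5:  IN={e:0; rest ⊤}  OUT={c:5, e:4; rest ⊤}
  B6:  IN={c:5, e:4; rest ⊤}  OUT={c:-3, d:0, e:4; rest ⊤}

Merge at B5: IN[B5] = OUT[B1] ⊔ OUT[B4] = {a: ⊤, b: ⊤, c: ⊤, d: ⊤, e: 0, f: ⊤}
Applying B5's transfer function to that IN value gives OUT[B5] (row B5 above).

Answer: {a: ⊤, b: ⊤, c: 5, d: ⊤, e: 4, f: ⊤}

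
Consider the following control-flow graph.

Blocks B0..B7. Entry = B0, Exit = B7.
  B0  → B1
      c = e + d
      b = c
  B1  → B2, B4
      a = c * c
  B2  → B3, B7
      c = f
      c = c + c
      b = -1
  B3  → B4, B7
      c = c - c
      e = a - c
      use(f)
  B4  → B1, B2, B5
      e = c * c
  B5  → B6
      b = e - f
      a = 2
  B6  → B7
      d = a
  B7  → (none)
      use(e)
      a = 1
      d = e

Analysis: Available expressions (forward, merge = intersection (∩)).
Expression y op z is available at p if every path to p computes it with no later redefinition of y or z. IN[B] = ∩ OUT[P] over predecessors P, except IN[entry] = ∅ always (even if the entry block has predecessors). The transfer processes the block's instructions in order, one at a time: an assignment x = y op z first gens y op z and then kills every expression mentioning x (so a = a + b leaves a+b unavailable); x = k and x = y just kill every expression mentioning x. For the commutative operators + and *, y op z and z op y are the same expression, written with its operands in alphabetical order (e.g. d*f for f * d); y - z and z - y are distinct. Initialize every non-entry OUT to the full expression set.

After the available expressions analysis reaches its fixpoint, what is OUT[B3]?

Answer: {a-c}

Working:
Fixpoint table:
  B0:  IN={}  OUT={d+e}
  B1:  IN={}  OUT={c*c}
  B2:  IN={c*c}  OUT={}
  B3:  IN={}  OUT={a-c}
  B4:  IN={}  OUT={c*c}
  B5:  IN={c*c}  OUT={c*c, e-f}
  B6:  IN={c*c, e-f}  OUT={c*c, e-f}
  B7:  IN={}  OUT={}

Merge at B3: IN[B3] = OUT[B2] = {}
Applying B3's transfer function to that IN value gives OUT[B3] (row B3 above).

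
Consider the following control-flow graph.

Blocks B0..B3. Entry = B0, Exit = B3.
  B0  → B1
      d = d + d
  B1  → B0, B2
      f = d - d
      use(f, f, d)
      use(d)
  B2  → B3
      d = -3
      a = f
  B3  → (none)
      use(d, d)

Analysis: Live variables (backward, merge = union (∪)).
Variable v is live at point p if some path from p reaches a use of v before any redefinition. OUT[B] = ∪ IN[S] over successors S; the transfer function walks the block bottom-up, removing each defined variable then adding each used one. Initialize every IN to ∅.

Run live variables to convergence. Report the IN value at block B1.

Answer: {d}

Derivation:
Converged values:
  B0: | IN={d} | OUT={d}
  B1: | IN={d} | OUT={d, f}
  B2: | IN={f} | OUT={d}
  B3: | IN={d} | OUT={}

Merge at B1: OUT[B1] = IN[B0] ⊔ IN[B2] = {d, f}
Applying B1's transfer function to that OUT value gives IN[B1] (row B1 above).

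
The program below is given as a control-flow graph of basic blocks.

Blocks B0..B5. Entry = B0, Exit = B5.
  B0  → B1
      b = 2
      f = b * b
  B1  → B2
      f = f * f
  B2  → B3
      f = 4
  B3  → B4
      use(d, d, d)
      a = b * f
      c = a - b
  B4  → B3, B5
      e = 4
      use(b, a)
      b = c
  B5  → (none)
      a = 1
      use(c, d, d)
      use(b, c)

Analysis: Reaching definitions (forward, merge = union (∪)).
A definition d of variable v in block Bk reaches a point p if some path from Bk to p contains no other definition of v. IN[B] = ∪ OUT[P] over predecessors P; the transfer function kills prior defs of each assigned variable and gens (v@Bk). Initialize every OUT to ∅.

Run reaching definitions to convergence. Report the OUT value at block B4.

Answer: {a@B3, b@B4, c@B3, e@B4, f@B2}

Trace:
Fixpoint table:
  B0: | IN={} | OUT={b@B0, f@B0}
  B1: | IN={b@B0, f@B0} | OUT={b@B0, f@B1}
  B2: | IN={b@B0, f@B1} | OUT={b@B0, f@B2}
  B3: | IN={a@B3, b@B0, b@B4, c@B3, e@B4, f@B2} | OUT={a@B3, b@B0, b@B4, c@B3, e@B4, f@B2}
  B4: | IN={a@B3, b@B0, b@B4, c@B3, e@B4, f@B2} | OUT={a@B3, b@B4, c@B3, e@B4, f@B2}
  B5: | IN={a@B3, b@B4, c@B3, e@B4, f@B2} | OUT={a@B5, b@B4, c@B3, e@B4, f@B2}

Merge at B4: IN[B4] = OUT[B3] = {a@B3, b@B0, b@B4, c@B3, e@B4, f@B2}
Applying B4's transfer function to that IN value gives OUT[B4] (row B4 above).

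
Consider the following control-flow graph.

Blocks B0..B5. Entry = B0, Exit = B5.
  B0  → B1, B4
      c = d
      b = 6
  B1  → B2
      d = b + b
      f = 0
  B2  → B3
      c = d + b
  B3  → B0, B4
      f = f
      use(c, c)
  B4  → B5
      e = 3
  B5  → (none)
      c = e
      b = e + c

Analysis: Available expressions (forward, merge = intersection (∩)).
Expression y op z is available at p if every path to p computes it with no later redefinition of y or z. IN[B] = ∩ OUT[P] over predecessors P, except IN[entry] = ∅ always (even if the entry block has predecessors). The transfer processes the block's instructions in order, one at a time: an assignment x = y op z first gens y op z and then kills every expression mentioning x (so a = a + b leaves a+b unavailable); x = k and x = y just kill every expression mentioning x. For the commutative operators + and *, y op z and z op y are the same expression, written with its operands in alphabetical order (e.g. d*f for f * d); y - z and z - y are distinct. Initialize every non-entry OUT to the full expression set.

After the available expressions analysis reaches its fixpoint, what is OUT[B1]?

Fixpoint table:
  B0:   IN={}   OUT={}
  B1:   IN={}   OUT={b+b}
  B2:   IN={b+b}   OUT={b+b, b+d}
  B3:   IN={b+b, b+d}   OUT={b+b, b+d}
  B4:   IN={}   OUT={}
  B5:   IN={}   OUT={c+e}

Merge at B1: IN[B1] = OUT[B0] = {}
Applying B1's transfer function to that IN value gives OUT[B1] (row B1 above).

Answer: {b+b}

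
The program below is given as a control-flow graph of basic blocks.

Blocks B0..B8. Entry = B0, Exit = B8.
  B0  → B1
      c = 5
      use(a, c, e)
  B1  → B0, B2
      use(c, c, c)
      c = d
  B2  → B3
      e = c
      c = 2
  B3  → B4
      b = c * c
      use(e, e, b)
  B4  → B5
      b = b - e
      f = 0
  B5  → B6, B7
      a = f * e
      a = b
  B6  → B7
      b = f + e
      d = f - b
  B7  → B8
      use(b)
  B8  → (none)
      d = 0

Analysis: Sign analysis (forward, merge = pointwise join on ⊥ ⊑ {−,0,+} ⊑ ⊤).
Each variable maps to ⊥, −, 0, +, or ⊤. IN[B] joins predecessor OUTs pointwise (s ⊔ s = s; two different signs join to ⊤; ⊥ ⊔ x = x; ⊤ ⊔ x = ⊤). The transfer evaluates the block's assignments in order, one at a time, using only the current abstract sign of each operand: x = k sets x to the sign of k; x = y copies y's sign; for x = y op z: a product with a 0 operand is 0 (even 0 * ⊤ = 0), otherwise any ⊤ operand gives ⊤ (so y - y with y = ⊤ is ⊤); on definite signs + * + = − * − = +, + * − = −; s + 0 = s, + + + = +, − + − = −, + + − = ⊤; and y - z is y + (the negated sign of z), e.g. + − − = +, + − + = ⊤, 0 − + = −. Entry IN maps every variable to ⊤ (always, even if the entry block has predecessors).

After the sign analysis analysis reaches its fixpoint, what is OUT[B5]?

Answer: {a: ⊤, b: ⊤, c: +, d: ⊤, e: ⊤, f: 0}

Working:
Fixpoint table:
  B0:   IN=(all ⊤)   OUT={c:+; rest ⊤}
  B1:   IN={c:+; rest ⊤}   OUT=(all ⊤)
  B2:   IN=(all ⊤)   OUT={c:+; rest ⊤}
  B3:   IN={c:+; rest ⊤}   OUT={b:+, c:+; rest ⊤}
  B4:   IN={b:+, c:+; rest ⊤}   OUT={c:+, f:0; rest ⊤}
  B5:   IN={c:+, f:0; rest ⊤}   OUT={c:+, f:0; rest ⊤}
  B6:   IN={c:+, f:0; rest ⊤}   OUT={c:+, f:0; rest ⊤}
  B7:   IN={c:+, f:0; rest ⊤}   OUT={c:+, f:0; rest ⊤}
  B8:   IN={c:+, f:0; rest ⊤}   OUT={c:+, d:0, f:0; rest ⊤}

Merge at B5: IN[B5] = OUT[B4] = {a: ⊤, b: ⊤, c: +, d: ⊤, e: ⊤, f: 0}
Applying B5's transfer function to that IN value gives OUT[B5] (row B5 above).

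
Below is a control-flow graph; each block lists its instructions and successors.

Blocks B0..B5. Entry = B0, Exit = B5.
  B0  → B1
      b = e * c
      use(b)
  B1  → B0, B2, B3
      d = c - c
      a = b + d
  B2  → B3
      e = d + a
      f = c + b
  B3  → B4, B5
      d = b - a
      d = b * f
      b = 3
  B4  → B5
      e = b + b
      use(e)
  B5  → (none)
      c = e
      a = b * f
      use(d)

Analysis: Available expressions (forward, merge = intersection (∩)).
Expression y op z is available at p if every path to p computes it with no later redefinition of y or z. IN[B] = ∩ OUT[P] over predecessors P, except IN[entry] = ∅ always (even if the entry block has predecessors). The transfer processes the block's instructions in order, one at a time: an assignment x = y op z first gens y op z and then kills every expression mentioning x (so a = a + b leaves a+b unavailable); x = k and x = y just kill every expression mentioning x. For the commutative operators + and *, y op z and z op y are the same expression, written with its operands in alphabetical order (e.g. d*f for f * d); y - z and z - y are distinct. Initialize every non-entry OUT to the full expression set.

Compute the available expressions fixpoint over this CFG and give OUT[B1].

Answer: {b+d, c*e, c-c}

Working:
Per-block solution:
  B0:   IN={}   OUT={c*e}
  B1:   IN={c*e}   OUT={b+d, c*e, c-c}
  B2:   IN={b+d, c*e, c-c}   OUT={a+d, b+c, b+d, c-c}
  B3:   IN={b+d, c-c}   OUT={c-c}
  B4:   IN={c-c}   OUT={b+b, c-c}
  B5:   IN={c-c}   OUT={b*f}

Merge at B1: IN[B1] = OUT[B0] = {c*e}
Applying B1's transfer function to that IN value gives OUT[B1] (row B1 above).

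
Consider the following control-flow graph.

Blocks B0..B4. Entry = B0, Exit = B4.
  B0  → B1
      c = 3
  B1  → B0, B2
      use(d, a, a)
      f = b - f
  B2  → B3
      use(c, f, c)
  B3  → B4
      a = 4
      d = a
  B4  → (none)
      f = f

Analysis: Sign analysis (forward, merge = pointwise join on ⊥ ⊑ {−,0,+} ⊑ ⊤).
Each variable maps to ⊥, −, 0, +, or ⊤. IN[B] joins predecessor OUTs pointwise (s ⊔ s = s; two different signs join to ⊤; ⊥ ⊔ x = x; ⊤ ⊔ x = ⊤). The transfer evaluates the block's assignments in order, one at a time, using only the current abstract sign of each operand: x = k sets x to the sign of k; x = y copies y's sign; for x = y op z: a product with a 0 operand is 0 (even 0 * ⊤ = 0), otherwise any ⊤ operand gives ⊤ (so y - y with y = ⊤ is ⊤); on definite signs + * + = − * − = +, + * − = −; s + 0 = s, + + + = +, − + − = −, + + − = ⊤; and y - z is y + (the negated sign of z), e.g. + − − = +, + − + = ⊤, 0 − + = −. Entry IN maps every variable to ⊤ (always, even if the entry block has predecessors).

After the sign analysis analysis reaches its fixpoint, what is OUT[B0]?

Per-block solution:
  B0:  IN=(all ⊤)  OUT={c:+; rest ⊤}
  B1:  IN={c:+; rest ⊤}  OUT={c:+; rest ⊤}
  B2:  IN={c:+; rest ⊤}  OUT={c:+; rest ⊤}
  B3:  IN={c:+; rest ⊤}  OUT={a:+, c:+, d:+; rest ⊤}
  B4:  IN={a:+, c:+, d:+; rest ⊤}  OUT={a:+, c:+, d:+; rest ⊤}

Merge at B0 (entry node, so the boundary value (all ⊤) is joined with the incoming edge(s)): IN[B0] = (all ⊤) ⊔ OUT[B1] = {a: ⊤, b: ⊤, c: ⊤, d: ⊤, e: ⊤, f: ⊤}
Applying B0's transfer function to that IN value gives OUT[B0] (row B0 above).

Answer: {a: ⊤, b: ⊤, c: +, d: ⊤, e: ⊤, f: ⊤}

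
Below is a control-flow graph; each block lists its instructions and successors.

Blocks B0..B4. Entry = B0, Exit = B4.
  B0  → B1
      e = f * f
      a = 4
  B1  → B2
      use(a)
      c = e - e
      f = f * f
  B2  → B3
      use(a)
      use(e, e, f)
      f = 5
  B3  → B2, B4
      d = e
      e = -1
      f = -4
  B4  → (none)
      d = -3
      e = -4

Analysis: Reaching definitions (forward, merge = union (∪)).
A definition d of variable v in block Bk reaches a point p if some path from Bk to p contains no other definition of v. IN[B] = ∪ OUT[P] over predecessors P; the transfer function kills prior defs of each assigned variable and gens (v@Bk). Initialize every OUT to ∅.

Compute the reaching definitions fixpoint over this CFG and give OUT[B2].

Fixpoint table:
  B0:  IN={}  OUT={a@B0, e@B0}
  B1:  IN={a@B0, e@B0}  OUT={a@B0, c@B1, e@B0, f@B1}
  B2:  IN={a@B0, c@B1, d@B3, e@B0, e@B3, f@B1, f@B3}  OUT={a@B0, c@B1, d@B3, e@B0, e@B3, f@B2}
  B3:  IN={a@B0, c@B1, d@B3, e@B0, e@B3, f@B2}  OUT={a@B0, c@B1, d@B3, e@B3, f@B3}
  B4:  IN={a@B0, c@B1, d@B3, e@B3, f@B3}  OUT={a@B0, c@B1, d@B4, e@B4, f@B3}

Merge at B2: IN[B2] = OUT[B1] ⊔ OUT[B3] = {a@B0, c@B1, d@B3, e@B0, e@B3, f@B1, f@B3}
Applying B2's transfer function to that IN value gives OUT[B2] (row B2 above).

Answer: {a@B0, c@B1, d@B3, e@B0, e@B3, f@B2}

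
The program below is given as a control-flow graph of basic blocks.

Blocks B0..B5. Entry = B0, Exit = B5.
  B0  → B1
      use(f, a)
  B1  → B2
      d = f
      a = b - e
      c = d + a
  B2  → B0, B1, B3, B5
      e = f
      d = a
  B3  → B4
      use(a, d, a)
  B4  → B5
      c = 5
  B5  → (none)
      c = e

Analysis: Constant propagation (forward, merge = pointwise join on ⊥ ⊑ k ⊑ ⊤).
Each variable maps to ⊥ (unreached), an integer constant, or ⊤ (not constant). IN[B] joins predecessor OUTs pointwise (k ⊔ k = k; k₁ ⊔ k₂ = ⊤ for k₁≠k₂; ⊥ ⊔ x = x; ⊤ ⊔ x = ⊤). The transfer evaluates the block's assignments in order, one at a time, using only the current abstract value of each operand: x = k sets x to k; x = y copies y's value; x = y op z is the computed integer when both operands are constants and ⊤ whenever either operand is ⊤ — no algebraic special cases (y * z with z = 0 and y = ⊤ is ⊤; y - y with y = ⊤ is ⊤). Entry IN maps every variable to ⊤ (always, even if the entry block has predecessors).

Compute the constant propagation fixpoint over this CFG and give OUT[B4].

Answer: {a: ⊤, b: ⊤, c: 5, d: ⊤, e: ⊤, f: ⊤}

Derivation:
Fixpoint table:
  B0: | IN=(all ⊤) | OUT=(all ⊤)
  B1: | IN=(all ⊤) | OUT=(all ⊤)
  B2: | IN=(all ⊤) | OUT=(all ⊤)
  B3: | IN=(all ⊤) | OUT=(all ⊤)
  B4: | IN=(all ⊤) | OUT={c:5; rest ⊤}
  B5: | IN=(all ⊤) | OUT=(all ⊤)

Merge at B4: IN[B4] = OUT[B3] = {a: ⊤, b: ⊤, c: ⊤, d: ⊤, e: ⊤, f: ⊤}
Applying B4's transfer function to that IN value gives OUT[B4] (row B4 above).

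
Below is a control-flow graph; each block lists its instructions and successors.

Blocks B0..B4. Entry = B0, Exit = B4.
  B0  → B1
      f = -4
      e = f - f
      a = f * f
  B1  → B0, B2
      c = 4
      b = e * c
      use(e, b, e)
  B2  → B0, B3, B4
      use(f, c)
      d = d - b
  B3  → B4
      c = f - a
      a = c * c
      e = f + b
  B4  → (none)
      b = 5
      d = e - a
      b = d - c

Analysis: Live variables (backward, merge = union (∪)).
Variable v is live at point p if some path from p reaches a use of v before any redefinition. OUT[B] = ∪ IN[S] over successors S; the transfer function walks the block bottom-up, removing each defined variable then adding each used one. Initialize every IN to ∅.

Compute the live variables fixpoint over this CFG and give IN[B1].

Converged values:
  B0:   IN={d}   OUT={a, d, e, f}
  B1:   IN={a, d, e, f}   OUT={a, b, c, d, e, f}
  B2:   IN={a, b, c, d, e, f}   OUT={a, b, c, d, e, f}
  B3:   IN={a, b, f}   OUT={a, c, e}
  B4:   IN={a, c, e}   OUT={}

Merge at B1: OUT[B1] = IN[B0] ⊔ IN[B2] = {a, b, c, d, e, f}
Applying B1's transfer function to that OUT value gives IN[B1] (row B1 above).

Answer: {a, d, e, f}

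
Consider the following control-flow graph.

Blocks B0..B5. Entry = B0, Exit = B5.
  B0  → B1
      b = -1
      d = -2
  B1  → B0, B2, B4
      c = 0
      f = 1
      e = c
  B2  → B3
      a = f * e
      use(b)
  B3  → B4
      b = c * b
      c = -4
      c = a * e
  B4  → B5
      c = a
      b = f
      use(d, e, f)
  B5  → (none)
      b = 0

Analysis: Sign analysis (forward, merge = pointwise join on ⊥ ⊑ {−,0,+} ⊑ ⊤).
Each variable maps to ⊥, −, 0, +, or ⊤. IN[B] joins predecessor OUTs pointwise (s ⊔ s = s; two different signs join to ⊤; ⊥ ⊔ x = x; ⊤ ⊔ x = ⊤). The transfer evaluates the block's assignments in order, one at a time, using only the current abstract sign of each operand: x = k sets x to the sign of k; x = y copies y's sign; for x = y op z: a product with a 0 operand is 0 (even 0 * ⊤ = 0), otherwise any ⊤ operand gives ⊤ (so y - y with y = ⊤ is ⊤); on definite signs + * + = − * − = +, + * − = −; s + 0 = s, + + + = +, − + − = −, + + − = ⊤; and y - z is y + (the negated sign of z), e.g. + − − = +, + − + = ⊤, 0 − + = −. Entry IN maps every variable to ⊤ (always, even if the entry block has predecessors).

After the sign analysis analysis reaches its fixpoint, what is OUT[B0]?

Converged values:
  B0:  IN=(all ⊤)  OUT={b:-, d:-; rest ⊤}
  B1:  IN={b:-, d:-; rest ⊤}  OUT={b:-, c:0, d:-, e:0, f:+; rest ⊤}
  B2:  IN={b:-, c:0, d:-, e:0, f:+; rest ⊤}  OUT={a:0, b:-, c:0, d:-, e:0, f:+; rest ⊤}
  B3:  IN={a:0, b:-, c:0, d:-, e:0, f:+; rest ⊤}  OUT={a:0, b:0, c:0, d:-, e:0, f:+; rest ⊤}
  B4:  IN={c:0, d:-, e:0, f:+; rest ⊤}  OUT={b:+, d:-, e:0, f:+; rest ⊤}
  B5:  IN={b:+, d:-, e:0, f:+; rest ⊤}  OUT={b:0, d:-, e:0, f:+; rest ⊤}

Merge at B0 (entry node, so the boundary value (all ⊤) is joined with the incoming edge(s)): IN[B0] = (all ⊤) ⊔ OUT[B1] = {a: ⊤, b: ⊤, c: ⊤, d: ⊤, e: ⊤, f: ⊤}
Applying B0's transfer function to that IN value gives OUT[B0] (row B0 above).

Answer: {a: ⊤, b: -, c: ⊤, d: -, e: ⊤, f: ⊤}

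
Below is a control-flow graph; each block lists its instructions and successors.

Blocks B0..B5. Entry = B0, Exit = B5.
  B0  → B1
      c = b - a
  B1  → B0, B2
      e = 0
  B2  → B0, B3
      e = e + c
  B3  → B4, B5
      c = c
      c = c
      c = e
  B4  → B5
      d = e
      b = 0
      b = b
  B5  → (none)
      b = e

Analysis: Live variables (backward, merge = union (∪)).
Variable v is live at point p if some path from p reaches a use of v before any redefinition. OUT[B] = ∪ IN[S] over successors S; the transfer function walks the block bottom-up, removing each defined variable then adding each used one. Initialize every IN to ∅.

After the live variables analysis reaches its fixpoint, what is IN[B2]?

Answer: {a, b, c, e}

Trace:
Fixpoint table:
  B0:  IN={a, b}  OUT={a, b, c}
  B1:  IN={a, b, c}  OUT={a, b, c, e}
  B2:  IN={a, b, c, e}  OUT={a, b, c, e}
  B3:  IN={c, e}  OUT={e}
  B4:  IN={e}  OUT={e}
  B5:  IN={e}  OUT={}

Merge at B2: OUT[B2] = IN[B0] ⊔ IN[B3] = {a, b, c, e}
Applying B2's transfer function to that OUT value gives IN[B2] (row B2 above).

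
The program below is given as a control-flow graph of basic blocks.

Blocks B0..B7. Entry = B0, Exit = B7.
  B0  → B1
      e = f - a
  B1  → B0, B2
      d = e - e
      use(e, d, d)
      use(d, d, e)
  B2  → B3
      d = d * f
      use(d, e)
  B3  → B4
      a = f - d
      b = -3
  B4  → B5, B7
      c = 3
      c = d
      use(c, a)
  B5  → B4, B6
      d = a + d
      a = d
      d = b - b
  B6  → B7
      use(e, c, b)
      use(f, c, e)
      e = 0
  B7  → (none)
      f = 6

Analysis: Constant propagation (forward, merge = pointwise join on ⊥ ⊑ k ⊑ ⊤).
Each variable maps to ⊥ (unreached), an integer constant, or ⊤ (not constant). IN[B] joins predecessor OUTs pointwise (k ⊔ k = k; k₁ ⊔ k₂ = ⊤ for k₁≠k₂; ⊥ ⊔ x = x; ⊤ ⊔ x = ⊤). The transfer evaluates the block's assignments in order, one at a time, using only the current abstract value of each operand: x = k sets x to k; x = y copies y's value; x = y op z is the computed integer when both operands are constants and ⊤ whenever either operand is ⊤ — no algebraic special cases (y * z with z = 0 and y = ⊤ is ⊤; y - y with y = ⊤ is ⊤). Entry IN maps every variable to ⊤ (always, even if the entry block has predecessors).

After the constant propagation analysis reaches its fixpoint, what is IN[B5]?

Answer: {a: ⊤, b: -3, c: ⊤, d: ⊤, e: ⊤, f: ⊤}

Working:
Converged values:
  B0:  IN=(all ⊤)  OUT=(all ⊤)
  B1:  IN=(all ⊤)  OUT=(all ⊤)
  B2:  IN=(all ⊤)  OUT=(all ⊤)
  B3:  IN=(all ⊤)  OUT={b:-3; rest ⊤}
  B4:  IN={b:-3; rest ⊤}  OUT={b:-3; rest ⊤}
  B5:  IN={b:-3; rest ⊤}  OUT={b:-3, d:0; rest ⊤}
  B6:  IN={b:-3, d:0; rest ⊤}  OUT={b:-3, d:0, e:0; rest ⊤}
  B7:  IN={b:-3; rest ⊤}  OUT={b:-3, f:6; rest ⊤}

Merge at B5: IN[B5] = OUT[B4] = {a: ⊤, b: -3, c: ⊤, d: ⊤, e: ⊤, f: ⊤}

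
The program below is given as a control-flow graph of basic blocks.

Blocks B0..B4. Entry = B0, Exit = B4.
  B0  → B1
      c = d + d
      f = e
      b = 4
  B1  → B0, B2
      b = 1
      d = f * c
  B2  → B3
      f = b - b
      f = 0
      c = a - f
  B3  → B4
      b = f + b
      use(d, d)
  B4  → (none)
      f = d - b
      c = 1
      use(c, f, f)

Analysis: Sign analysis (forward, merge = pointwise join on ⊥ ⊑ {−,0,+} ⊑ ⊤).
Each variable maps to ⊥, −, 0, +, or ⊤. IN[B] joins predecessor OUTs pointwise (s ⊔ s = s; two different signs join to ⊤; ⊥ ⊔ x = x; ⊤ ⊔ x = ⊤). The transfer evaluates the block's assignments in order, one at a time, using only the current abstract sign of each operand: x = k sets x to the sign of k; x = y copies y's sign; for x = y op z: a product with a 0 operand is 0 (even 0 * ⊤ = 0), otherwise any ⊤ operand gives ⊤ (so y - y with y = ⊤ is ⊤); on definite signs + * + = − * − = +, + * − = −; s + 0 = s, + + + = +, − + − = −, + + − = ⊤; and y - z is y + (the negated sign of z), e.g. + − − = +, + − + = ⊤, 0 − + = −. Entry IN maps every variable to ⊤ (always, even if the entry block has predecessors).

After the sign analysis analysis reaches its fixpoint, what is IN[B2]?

Converged values:
  B0: | IN=(all ⊤) | OUT={b:+; rest ⊤}
  B1: | IN={b:+; rest ⊤} | OUT={b:+; rest ⊤}
  B2: | IN={b:+; rest ⊤} | OUT={b:+, f:0; rest ⊤}
  B3: | IN={b:+, f:0; rest ⊤} | OUT={b:+, f:0; rest ⊤}
  B4: | IN={b:+, f:0; rest ⊤} | OUT={b:+, c:+; rest ⊤}

Merge at B2: IN[B2] = OUT[B1] = {a: ⊤, b: +, c: ⊤, d: ⊤, e: ⊤, f: ⊤}

Answer: {a: ⊤, b: +, c: ⊤, d: ⊤, e: ⊤, f: ⊤}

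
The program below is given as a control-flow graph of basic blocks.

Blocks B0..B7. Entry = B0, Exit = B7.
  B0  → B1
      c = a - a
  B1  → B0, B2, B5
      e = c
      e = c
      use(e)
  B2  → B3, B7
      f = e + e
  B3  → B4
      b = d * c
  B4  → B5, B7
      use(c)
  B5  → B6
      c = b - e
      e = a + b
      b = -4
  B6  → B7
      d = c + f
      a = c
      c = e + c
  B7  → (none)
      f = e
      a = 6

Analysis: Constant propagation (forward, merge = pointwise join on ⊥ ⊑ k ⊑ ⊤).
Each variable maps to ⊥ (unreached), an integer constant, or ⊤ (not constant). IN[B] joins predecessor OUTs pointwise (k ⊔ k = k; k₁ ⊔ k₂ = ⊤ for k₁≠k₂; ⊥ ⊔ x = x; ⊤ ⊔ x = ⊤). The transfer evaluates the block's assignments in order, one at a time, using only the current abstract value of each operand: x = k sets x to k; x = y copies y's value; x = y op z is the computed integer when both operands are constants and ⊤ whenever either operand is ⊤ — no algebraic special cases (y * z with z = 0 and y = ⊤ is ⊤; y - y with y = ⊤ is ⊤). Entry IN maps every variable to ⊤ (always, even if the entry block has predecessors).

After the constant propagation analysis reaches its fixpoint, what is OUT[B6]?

Per-block solution:
  B0:   IN=(all ⊤)   OUT=(all ⊤)
  B1:   IN=(all ⊤)   OUT=(all ⊤)
  B2:   IN=(all ⊤)   OUT=(all ⊤)
  B3:   IN=(all ⊤)   OUT=(all ⊤)
  B4:   IN=(all ⊤)   OUT=(all ⊤)
  B5:   IN=(all ⊤)   OUT={b:-4; rest ⊤}
  B6:   IN={b:-4; rest ⊤}   OUT={b:-4; rest ⊤}
  B7:   IN=(all ⊤)   OUT={a:6; rest ⊤}

Merge at B6: IN[B6] = OUT[B5] = {a: ⊤, b: -4, c: ⊤, d: ⊤, e: ⊤, f: ⊤}
Applying B6's transfer function to that IN value gives OUT[B6] (row B6 above).

Answer: {a: ⊤, b: -4, c: ⊤, d: ⊤, e: ⊤, f: ⊤}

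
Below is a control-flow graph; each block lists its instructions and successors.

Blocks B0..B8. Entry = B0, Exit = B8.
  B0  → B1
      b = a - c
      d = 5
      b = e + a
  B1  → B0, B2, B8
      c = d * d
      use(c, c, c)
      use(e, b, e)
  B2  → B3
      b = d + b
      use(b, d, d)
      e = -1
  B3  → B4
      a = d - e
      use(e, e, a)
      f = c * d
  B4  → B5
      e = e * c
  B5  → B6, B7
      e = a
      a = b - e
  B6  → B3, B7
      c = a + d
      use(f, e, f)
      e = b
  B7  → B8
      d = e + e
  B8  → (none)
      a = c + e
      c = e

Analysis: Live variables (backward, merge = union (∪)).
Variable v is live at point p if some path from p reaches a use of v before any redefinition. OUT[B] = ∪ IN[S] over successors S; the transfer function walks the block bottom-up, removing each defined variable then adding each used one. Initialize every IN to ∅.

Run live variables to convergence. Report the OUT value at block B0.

Per-block solution:
  B0:   IN={a, c, e}   OUT={a, b, d, e}
  B1:   IN={a, b, d, e}   OUT={a, b, c, d, e}
  B2:   IN={b, c, d}   OUT={b, c, d, e}
  B3:   IN={b, c, d, e}   OUT={a, b, c, d, e, f}
  B4:   IN={a, b, c, d, e, f}   OUT={a, b, c, d, f}
  B5:   IN={a, b, c, d, f}   OUT={a, b, c, d, e, f}
  B6:   IN={a, b, d, e, f}   OUT={b, c, d, e}
  B7:   IN={c, e}   OUT={c, e}
  B8:   IN={c, e}   OUT={}

Merge at B0: OUT[B0] = IN[B1] = {a, b, d, e}

Answer: {a, b, d, e}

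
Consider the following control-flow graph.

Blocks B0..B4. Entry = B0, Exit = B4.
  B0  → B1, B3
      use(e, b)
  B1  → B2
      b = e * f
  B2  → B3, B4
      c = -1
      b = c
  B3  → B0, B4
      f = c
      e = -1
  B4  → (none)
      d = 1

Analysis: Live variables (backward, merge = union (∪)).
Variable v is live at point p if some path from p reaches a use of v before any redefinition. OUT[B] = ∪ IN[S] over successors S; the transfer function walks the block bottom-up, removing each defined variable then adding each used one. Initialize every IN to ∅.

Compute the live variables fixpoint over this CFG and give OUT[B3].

Converged values:
  B0: | IN={b, c, e, f} | OUT={b, c, e, f}
  B1: | IN={e, f} | OUT={}
  B2: | IN={} | OUT={b, c}
  B3: | IN={b, c} | OUT={b, c, e, f}
  B4: | IN={} | OUT={}

Merge at B3: OUT[B3] = IN[B0] ⊔ IN[B4] = {b, c, e, f}

Answer: {b, c, e, f}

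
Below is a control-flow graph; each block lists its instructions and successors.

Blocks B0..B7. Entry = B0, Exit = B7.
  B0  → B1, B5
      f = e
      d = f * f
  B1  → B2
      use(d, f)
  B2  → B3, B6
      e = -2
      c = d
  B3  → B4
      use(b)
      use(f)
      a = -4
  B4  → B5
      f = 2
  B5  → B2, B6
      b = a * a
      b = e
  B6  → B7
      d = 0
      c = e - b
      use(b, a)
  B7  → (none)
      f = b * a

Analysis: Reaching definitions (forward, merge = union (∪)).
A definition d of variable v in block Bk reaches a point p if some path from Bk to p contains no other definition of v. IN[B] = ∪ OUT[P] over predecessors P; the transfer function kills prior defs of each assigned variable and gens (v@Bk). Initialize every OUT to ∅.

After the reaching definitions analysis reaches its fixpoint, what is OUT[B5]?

Converged values:
  B0:   IN={}   OUT={d@B0, f@B0}
  B1:   IN={d@B0, f@B0}   OUT={d@B0, f@B0}
  B2:   IN={a@B3, b@B5, c@B2, d@B0, e@B2, f@B0, f@B4}   OUT={a@B3, b@B5, c@B2, d@B0, e@B2, f@B0, f@B4}
  B3:   IN={a@B3, b@B5, c@B2, d@B0, e@B2, f@B0, f@B4}   OUT={a@B3, b@B5, c@B2, d@B0, e@B2, f@B0, f@B4}
  B4:   IN={a@B3, b@B5, c@B2, d@B0, e@B2, f@B0, f@B4}   OUT={a@B3, b@B5, c@B2, d@B0, e@B2, f@B4}
  B5:   IN={a@B3, b@B5, c@B2, d@B0, e@B2, f@B0, f@B4}   OUT={a@B3, b@B5, c@B2, d@B0, e@B2, f@B0, f@B4}
  B6:   IN={a@B3, b@B5, c@B2, d@B0, e@B2, f@B0, f@B4}   OUT={a@B3, b@B5, c@B6, d@B6, e@B2, f@B0, f@B4}
  B7:   IN={a@B3, b@B5, c@B6, d@B6, e@B2, f@B0, f@B4}   OUT={a@B3, b@B5, c@B6, d@B6, e@B2, f@B7}

Merge at B5: IN[B5] = OUT[B0] ⊔ OUT[B4] = {a@B3, b@B5, c@B2, d@B0, e@B2, f@B0, f@B4}
Applying B5's transfer function to that IN value gives OUT[B5] (row B5 above).

Answer: {a@B3, b@B5, c@B2, d@B0, e@B2, f@B0, f@B4}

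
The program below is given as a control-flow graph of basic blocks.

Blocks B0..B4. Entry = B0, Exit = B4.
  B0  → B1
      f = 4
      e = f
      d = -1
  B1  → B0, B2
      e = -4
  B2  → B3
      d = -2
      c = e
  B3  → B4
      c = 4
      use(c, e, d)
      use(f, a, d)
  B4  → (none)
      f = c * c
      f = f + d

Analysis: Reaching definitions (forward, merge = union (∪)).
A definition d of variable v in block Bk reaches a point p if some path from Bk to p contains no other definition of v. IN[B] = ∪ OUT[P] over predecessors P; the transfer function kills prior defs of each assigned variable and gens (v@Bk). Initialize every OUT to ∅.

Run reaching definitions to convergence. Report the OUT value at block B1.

Answer: {d@B0, e@B1, f@B0}

Derivation:
Fixpoint table:
  B0:   IN={d@B0, e@B1, f@B0}   OUT={d@B0, e@B0, f@B0}
  B1:   IN={d@B0, e@B0, f@B0}   OUT={d@B0, e@B1, f@B0}
  B2:   IN={d@B0, e@B1, f@B0}   OUT={c@B2, d@B2, e@B1, f@B0}
  B3:   IN={c@B2, d@B2, e@B1, f@B0}   OUT={c@B3, d@B2, e@B1, f@B0}
  B4:   IN={c@B3, d@B2, e@B1, f@B0}   OUT={c@B3, d@B2, e@B1, f@B4}

Merge at B1: IN[B1] = OUT[B0] = {d@B0, e@B0, f@B0}
Applying B1's transfer function to that IN value gives OUT[B1] (row B1 above).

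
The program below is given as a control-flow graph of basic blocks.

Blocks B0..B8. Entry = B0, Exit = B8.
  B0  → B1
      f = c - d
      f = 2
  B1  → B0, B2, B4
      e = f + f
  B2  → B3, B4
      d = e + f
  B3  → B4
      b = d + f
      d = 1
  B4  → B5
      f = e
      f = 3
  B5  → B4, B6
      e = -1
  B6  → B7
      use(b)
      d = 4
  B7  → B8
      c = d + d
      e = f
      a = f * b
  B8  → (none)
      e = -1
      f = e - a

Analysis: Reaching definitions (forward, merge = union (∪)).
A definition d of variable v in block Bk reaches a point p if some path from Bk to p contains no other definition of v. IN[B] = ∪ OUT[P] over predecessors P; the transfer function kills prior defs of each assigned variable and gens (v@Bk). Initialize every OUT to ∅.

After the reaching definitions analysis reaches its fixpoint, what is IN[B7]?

Fixpoint table:
  B0:  IN={e@B1, f@B0}  OUT={e@B1, f@B0}
  B1:  IN={e@B1, f@B0}  OUT={e@B1, f@B0}
  B2:  IN={e@B1, f@B0}  OUT={d@B2, e@B1, f@B0}
  B3:  IN={d@B2, e@B1, f@B0}  OUT={b@B3, d@B3, e@B1, f@B0}
  B4:  IN={b@B3, d@B2, d@B3, e@B1, e@B5, f@B0, f@B4}  OUT={b@B3, d@B2, d@B3, e@B1, e@B5, f@B4}
  B5:  IN={b@B3, d@B2, d@B3, e@B1, e@B5, f@B4}  OUT={b@B3, d@B2, d@B3, e@B5, f@B4}
  B6:  IN={b@B3, d@B2, d@B3, e@B5, f@B4}  OUT={b@B3, d@B6, e@B5, f@B4}
  B7:  IN={b@B3, d@B6, e@B5, f@B4}  OUT={a@B7, b@B3, c@B7, d@B6, e@B7, f@B4}
  B8:  IN={a@B7, b@B3, c@B7, d@B6, e@B7, f@B4}  OUT={a@B7, b@B3, c@B7, d@B6, e@B8, f@B8}

Merge at B7: IN[B7] = OUT[B6] = {b@B3, d@B6, e@B5, f@B4}

Answer: {b@B3, d@B6, e@B5, f@B4}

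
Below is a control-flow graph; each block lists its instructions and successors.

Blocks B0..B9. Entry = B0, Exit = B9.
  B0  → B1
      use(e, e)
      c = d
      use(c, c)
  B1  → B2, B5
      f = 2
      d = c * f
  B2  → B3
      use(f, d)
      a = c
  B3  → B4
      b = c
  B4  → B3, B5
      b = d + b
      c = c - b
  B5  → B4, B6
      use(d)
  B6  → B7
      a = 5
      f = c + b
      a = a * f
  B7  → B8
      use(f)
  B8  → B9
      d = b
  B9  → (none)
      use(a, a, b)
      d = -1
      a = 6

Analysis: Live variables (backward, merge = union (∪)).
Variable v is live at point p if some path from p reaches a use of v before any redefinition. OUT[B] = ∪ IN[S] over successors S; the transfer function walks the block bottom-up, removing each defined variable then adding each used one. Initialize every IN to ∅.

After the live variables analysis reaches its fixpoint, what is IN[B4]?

Fixpoint table:
  B0: | IN={b, d, e} | OUT={b, c}
  B1: | IN={b, c} | OUT={b, c, d, f}
  B2: | IN={c, d, f} | OUT={c, d}
  B3: | IN={c, d} | OUT={b, c, d}
  B4: | IN={b, c, d} | OUT={b, c, d}
  B5: | IN={b, c, d} | OUT={b, c, d}
  B6: | IN={b, c} | OUT={a, b, f}
  B7: | IN={a, b, f} | OUT={a, b}
  B8: | IN={a, b} | OUT={a, b}
  B9: | IN={a, b} | OUT={}

Merge at B4: OUT[B4] = IN[B3] ⊔ IN[B5] = {b, c, d}
Applying B4's transfer function to that OUT value gives IN[B4] (row B4 above).

Answer: {b, c, d}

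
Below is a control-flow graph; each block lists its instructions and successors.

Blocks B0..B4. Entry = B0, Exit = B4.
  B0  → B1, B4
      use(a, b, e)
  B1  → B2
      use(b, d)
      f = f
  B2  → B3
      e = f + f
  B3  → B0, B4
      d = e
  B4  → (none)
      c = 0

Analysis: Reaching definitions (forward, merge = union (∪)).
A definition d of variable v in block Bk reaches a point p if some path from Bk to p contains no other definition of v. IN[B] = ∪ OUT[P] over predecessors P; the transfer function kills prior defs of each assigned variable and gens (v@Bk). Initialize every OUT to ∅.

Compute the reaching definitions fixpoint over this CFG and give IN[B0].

Answer: {d@B3, e@B2, f@B1}

Derivation:
Fixpoint table:
  B0:  IN={d@B3, e@B2, f@B1}  OUT={d@B3, e@B2, f@B1}
  B1:  IN={d@B3, e@B2, f@B1}  OUT={d@B3, e@B2, f@B1}
  B2:  IN={d@B3, e@B2, f@B1}  OUT={d@B3, e@B2, f@B1}
  B3:  IN={d@B3, e@B2, f@B1}  OUT={d@B3, e@B2, f@B1}
  B4:  IN={d@B3, e@B2, f@B1}  OUT={c@B4, d@B3, e@B2, f@B1}

Merge at B0 (entry node, so the boundary value {} is joined with the incoming edge(s)): IN[B0] = {} ⊔ OUT[B3] = {d@B3, e@B2, f@B1}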